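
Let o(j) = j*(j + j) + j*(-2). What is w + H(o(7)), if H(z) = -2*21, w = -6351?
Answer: -6393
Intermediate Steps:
o(j) = -2*j + 2*j² (o(j) = j*(2*j) - 2*j = 2*j² - 2*j = -2*j + 2*j²)
H(z) = -42
w + H(o(7)) = -6351 - 42 = -6393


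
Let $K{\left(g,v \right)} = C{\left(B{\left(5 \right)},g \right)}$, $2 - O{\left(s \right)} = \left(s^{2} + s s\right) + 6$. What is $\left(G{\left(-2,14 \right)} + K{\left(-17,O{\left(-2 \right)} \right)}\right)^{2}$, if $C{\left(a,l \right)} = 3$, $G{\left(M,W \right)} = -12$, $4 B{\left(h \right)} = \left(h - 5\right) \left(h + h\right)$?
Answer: $81$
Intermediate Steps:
$B{\left(h \right)} = \frac{h \left(-5 + h\right)}{2}$ ($B{\left(h \right)} = \frac{\left(h - 5\right) \left(h + h\right)}{4} = \frac{\left(-5 + h\right) 2 h}{4} = \frac{2 h \left(-5 + h\right)}{4} = \frac{h \left(-5 + h\right)}{2}$)
$O{\left(s \right)} = -4 - 2 s^{2}$ ($O{\left(s \right)} = 2 - \left(\left(s^{2} + s s\right) + 6\right) = 2 - \left(\left(s^{2} + s^{2}\right) + 6\right) = 2 - \left(2 s^{2} + 6\right) = 2 - \left(6 + 2 s^{2}\right) = -4 - 2 s^{2}$)
$K{\left(g,v \right)} = 3$
$\left(G{\left(-2,14 \right)} + K{\left(-17,O{\left(-2 \right)} \right)}\right)^{2} = \left(-12 + 3\right)^{2} = \left(-9\right)^{2} = 81$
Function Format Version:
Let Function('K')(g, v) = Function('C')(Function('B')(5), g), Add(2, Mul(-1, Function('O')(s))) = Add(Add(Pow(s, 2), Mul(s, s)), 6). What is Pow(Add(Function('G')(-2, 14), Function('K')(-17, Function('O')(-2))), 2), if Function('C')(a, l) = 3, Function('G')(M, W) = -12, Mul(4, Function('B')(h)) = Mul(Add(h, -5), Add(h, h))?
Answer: 81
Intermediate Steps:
Function('B')(h) = Mul(Rational(1, 2), h, Add(-5, h)) (Function('B')(h) = Mul(Rational(1, 4), Mul(Add(h, -5), Add(h, h))) = Mul(Rational(1, 4), Mul(Add(-5, h), Mul(2, h))) = Mul(Rational(1, 4), Mul(2, h, Add(-5, h))) = Mul(Rational(1, 2), h, Add(-5, h)))
Function('O')(s) = Add(-4, Mul(-2, Pow(s, 2))) (Function('O')(s) = Add(2, Mul(-1, Add(Add(Pow(s, 2), Mul(s, s)), 6))) = Add(2, Mul(-1, Add(Add(Pow(s, 2), Pow(s, 2)), 6))) = Add(2, Mul(-1, Add(Mul(2, Pow(s, 2)), 6))) = Add(2, Mul(-1, Add(6, Mul(2, Pow(s, 2))))) = Add(2, Add(-6, Mul(-2, Pow(s, 2)))) = Add(-4, Mul(-2, Pow(s, 2))))
Function('K')(g, v) = 3
Pow(Add(Function('G')(-2, 14), Function('K')(-17, Function('O')(-2))), 2) = Pow(Add(-12, 3), 2) = Pow(-9, 2) = 81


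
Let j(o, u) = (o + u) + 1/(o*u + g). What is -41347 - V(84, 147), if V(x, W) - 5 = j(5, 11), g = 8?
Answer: -2606185/63 ≈ -41368.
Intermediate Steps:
j(o, u) = o + u + 1/(8 + o*u) (j(o, u) = (o + u) + 1/(o*u + 8) = (o + u) + 1/(8 + o*u) = o + u + 1/(8 + o*u))
V(x, W) = 1324/63 (V(x, W) = 5 + (1 + 8*5 + 8*11 + 5*11² + 11*5²)/(8 + 5*11) = 5 + (1 + 40 + 88 + 5*121 + 11*25)/(8 + 55) = 5 + (1 + 40 + 88 + 605 + 275)/63 = 5 + (1/63)*1009 = 5 + 1009/63 = 1324/63)
-41347 - V(84, 147) = -41347 - 1*1324/63 = -41347 - 1324/63 = -2606185/63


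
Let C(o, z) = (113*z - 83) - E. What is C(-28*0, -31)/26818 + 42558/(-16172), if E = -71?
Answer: -149770628/54212587 ≈ -2.7627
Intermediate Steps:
C(o, z) = -12 + 113*z (C(o, z) = (113*z - 83) - 1*(-71) = (-83 + 113*z) + 71 = -12 + 113*z)
C(-28*0, -31)/26818 + 42558/(-16172) = (-12 + 113*(-31))/26818 + 42558/(-16172) = (-12 - 3503)*(1/26818) + 42558*(-1/16172) = -3515*1/26818 - 21279/8086 = -3515/26818 - 21279/8086 = -149770628/54212587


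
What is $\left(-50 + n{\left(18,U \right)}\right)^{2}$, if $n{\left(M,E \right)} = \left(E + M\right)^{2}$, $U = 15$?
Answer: $1079521$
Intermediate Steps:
$\left(-50 + n{\left(18,U \right)}\right)^{2} = \left(-50 + \left(15 + 18\right)^{2}\right)^{2} = \left(-50 + 33^{2}\right)^{2} = \left(-50 + 1089\right)^{2} = 1039^{2} = 1079521$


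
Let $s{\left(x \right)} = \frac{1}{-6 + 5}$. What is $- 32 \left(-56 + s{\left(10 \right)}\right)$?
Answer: $1824$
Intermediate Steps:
$s{\left(x \right)} = -1$ ($s{\left(x \right)} = \frac{1}{-1} = -1$)
$- 32 \left(-56 + s{\left(10 \right)}\right) = - 32 \left(-56 - 1\right) = \left(-32\right) \left(-57\right) = 1824$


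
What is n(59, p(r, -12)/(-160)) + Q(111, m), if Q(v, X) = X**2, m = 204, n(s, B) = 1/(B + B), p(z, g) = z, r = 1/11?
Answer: 40736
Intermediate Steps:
r = 1/11 ≈ 0.090909
n(s, B) = 1/(2*B)
n(59, p(r, -12)/(-160)) + Q(111, m) = 1/(2*(((1/11)/(-160)))) + 204**2 = 1/(2*(((1/11)*(-1/160)))) + 41616 = 1/(2*(-1/1760)) + 41616 = (1/2)*(-1760) + 41616 = -880 + 41616 = 40736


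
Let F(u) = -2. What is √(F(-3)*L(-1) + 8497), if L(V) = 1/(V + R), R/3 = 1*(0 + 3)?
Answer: √33987/2 ≈ 92.178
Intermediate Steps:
R = 9 (R = 3*(1*(0 + 3)) = 3*(1*3) = 3*3 = 9)
L(V) = 1/(9 + V) (L(V) = 1/(V + 9) = 1/(9 + V))
√(F(-3)*L(-1) + 8497) = √(-2/(9 - 1) + 8497) = √(-2/8 + 8497) = √(-2*⅛ + 8497) = √(-¼ + 8497) = √(33987/4) = √33987/2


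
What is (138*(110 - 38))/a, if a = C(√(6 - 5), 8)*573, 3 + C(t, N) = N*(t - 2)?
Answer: -3312/2101 ≈ -1.5764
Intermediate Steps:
C(t, N) = -3 + N*(-2 + t) (C(t, N) = -3 + N*(t - 2) = -3 + N*(-2 + t))
a = -6303 (a = (-3 - 2*8 + 8*√(6 - 5))*573 = (-3 - 16 + 8*√1)*573 = (-3 - 16 + 8*1)*573 = (-3 - 16 + 8)*573 = -11*573 = -6303)
(138*(110 - 38))/a = (138*(110 - 38))/(-6303) = (138*72)*(-1/6303) = 9936*(-1/6303) = -3312/2101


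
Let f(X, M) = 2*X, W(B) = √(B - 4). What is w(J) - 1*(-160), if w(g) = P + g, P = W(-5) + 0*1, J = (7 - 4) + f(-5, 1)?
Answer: 153 + 3*I ≈ 153.0 + 3.0*I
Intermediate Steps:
W(B) = √(-4 + B)
J = -7 (J = (7 - 4) + 2*(-5) = 3 - 10 = -7)
P = 3*I (P = √(-4 - 5) + 0*1 = √(-9) + 0 = 3*I + 0 = 3*I ≈ 3.0*I)
w(g) = g + 3*I (w(g) = 3*I + g = g + 3*I)
w(J) - 1*(-160) = (-7 + 3*I) - 1*(-160) = (-7 + 3*I) + 160 = 153 + 3*I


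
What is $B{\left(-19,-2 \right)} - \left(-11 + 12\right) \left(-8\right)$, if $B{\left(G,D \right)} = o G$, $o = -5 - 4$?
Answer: $179$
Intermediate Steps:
$o = -9$
$B{\left(G,D \right)} = - 9 G$
$B{\left(-19,-2 \right)} - \left(-11 + 12\right) \left(-8\right) = \left(-9\right) \left(-19\right) - \left(-11 + 12\right) \left(-8\right) = 171 - 1 \left(-8\right) = 171 - -8 = 171 + 8 = 179$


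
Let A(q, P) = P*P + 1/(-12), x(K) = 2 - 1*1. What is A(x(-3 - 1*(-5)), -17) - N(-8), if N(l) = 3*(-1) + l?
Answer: 3599/12 ≈ 299.92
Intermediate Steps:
x(K) = 1 (x(K) = 2 - 1 = 1)
A(q, P) = -1/12 + P² (A(q, P) = P² - 1/12 = -1/12 + P²)
N(l) = -3 + l
A(x(-3 - 1*(-5)), -17) - N(-8) = (-1/12 + (-17)²) - (-3 - 8) = (-1/12 + 289) - 1*(-11) = 3467/12 + 11 = 3599/12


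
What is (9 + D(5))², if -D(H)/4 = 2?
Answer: 1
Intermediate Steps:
D(H) = -8 (D(H) = -4*2 = -8)
(9 + D(5))² = (9 - 8)² = 1² = 1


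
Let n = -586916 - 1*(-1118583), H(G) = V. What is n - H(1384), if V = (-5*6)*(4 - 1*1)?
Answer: 531757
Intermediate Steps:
V = -90 (V = -30*(4 - 1) = -30*3 = -90)
H(G) = -90
n = 531667 (n = -586916 + 1118583 = 531667)
n - H(1384) = 531667 - 1*(-90) = 531667 + 90 = 531757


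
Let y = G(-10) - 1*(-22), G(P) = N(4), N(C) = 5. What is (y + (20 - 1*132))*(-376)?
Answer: 31960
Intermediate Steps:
G(P) = 5
y = 27 (y = 5 - 1*(-22) = 5 + 22 = 27)
(y + (20 - 1*132))*(-376) = (27 + (20 - 1*132))*(-376) = (27 + (20 - 132))*(-376) = (27 - 112)*(-376) = -85*(-376) = 31960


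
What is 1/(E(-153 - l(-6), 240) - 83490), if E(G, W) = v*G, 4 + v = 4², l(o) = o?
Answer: -1/85254 ≈ -1.1730e-5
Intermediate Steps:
v = 12 (v = -4 + 4² = -4 + 16 = 12)
E(G, W) = 12*G
1/(E(-153 - l(-6), 240) - 83490) = 1/(12*(-153 - 1*(-6)) - 83490) = 1/(12*(-153 + 6) - 83490) = 1/(12*(-147) - 83490) = 1/(-1764 - 83490) = 1/(-85254) = -1/85254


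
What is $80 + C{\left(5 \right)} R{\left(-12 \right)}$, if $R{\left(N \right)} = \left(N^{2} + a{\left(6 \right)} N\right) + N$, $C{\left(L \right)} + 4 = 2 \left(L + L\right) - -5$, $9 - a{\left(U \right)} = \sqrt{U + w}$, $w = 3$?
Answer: $1340$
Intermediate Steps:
$a{\left(U \right)} = 9 - \sqrt{3 + U}$ ($a{\left(U \right)} = 9 - \sqrt{U + 3} = 9 - \sqrt{3 + U}$)
$C{\left(L \right)} = 1 + 4 L$ ($C{\left(L \right)} = -4 + \left(2 \left(L + L\right) - -5\right) = -4 + \left(2 \cdot 2 L + 5\right) = -4 + \left(4 L + 5\right) = -4 + \left(5 + 4 L\right) = 1 + 4 L$)
$R{\left(N \right)} = N^{2} + 7 N$ ($R{\left(N \right)} = \left(N^{2} + \left(9 - \sqrt{3 + 6}\right) N\right) + N = \left(N^{2} + \left(9 - \sqrt{9}\right) N\right) + N = \left(N^{2} + \left(9 - 3\right) N\right) + N = \left(N^{2} + 6 N\right) + N = N^{2} + 7 N$)
$80 + C{\left(5 \right)} R{\left(-12 \right)} = 80 + \left(1 + 4 \cdot 5\right) \left(- 12 \left(7 - 12\right)\right) = 80 + \left(1 + 20\right) \left(\left(-12\right) \left(-5\right)\right) = 80 + 21 \cdot 60 = 80 + 1260 = 1340$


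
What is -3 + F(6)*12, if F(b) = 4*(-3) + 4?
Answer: -99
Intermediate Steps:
F(b) = -8 (F(b) = -12 + 4 = -8)
-3 + F(6)*12 = -3 - 8*12 = -3 - 96 = -99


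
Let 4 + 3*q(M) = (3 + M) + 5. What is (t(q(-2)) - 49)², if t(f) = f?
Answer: 21025/9 ≈ 2336.1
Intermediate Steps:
q(M) = 4/3 + M/3 (q(M) = -4/3 + ((3 + M) + 5)/3 = -4/3 + (8 + M)/3 = -4/3 + (8/3 + M/3) = 4/3 + M/3)
(t(q(-2)) - 49)² = ((4/3 + (⅓)*(-2)) - 49)² = ((4/3 - ⅔) - 49)² = (⅔ - 49)² = (-145/3)² = 21025/9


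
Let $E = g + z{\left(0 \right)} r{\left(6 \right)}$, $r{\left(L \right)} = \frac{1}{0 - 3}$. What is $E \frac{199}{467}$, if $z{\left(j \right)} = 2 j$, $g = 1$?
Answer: $\frac{199}{467} \approx 0.42612$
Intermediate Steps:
$r{\left(L \right)} = - \frac{1}{3}$ ($r{\left(L \right)} = \frac{1}{-3} = - \frac{1}{3}$)
$E = 1$ ($E = 1 + 2 \cdot 0 \left(- \frac{1}{3}\right) = 1 + 0 \left(- \frac{1}{3}\right) = 1 + 0 = 1$)
$E \frac{199}{467} = 1 \cdot \frac{199}{467} = \frac{199}{467}$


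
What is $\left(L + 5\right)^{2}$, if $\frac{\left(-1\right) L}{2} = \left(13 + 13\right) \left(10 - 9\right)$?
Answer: $2209$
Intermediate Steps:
$L = -52$ ($L = - 2 \left(13 + 13\right) \left(10 - 9\right) = - 2 \cdot 26 \cdot 1 = \left(-2\right) 26 = -52$)
$\left(L + 5\right)^{2} = \left(-52 + 5\right)^{2} = \left(-47\right)^{2} = 2209$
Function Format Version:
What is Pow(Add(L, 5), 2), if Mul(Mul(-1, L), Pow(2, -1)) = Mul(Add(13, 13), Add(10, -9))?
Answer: 2209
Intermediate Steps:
L = -52 (L = Mul(-2, Mul(Add(13, 13), Add(10, -9))) = Mul(-2, Mul(26, 1)) = Mul(-2, 26) = -52)
Pow(Add(L, 5), 2) = Pow(Add(-52, 5), 2) = Pow(-47, 2) = 2209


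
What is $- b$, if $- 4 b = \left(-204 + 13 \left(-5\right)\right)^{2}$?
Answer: $\frac{72361}{4} \approx 18090.0$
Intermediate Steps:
$b = - \frac{72361}{4}$ ($b = - \frac{\left(-204 + 13 \left(-5\right)\right)^{2}}{4} = - \frac{\left(-204 - 65\right)^{2}}{4} = - \frac{\left(-269\right)^{2}}{4} = \left(- \frac{1}{4}\right) 72361 = - \frac{72361}{4} \approx -18090.0$)
$- b = \left(-1\right) \left(- \frac{72361}{4}\right) = \frac{72361}{4}$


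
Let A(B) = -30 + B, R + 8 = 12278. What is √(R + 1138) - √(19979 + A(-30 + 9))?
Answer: -2*√4982 + 4*√838 ≈ -25.374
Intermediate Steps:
R = 12270 (R = -8 + 12278 = 12270)
√(R + 1138) - √(19979 + A(-30 + 9)) = √(12270 + 1138) - √(19979 + (-30 + (-30 + 9))) = √13408 - √(19979 + (-30 - 21)) = 4*√838 - √(19979 - 51) = 4*√838 - √19928 = 4*√838 - 2*√4982 = -2*√4982 + 4*√838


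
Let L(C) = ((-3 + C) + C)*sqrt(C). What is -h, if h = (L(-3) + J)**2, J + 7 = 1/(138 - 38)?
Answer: 1941399/10000 - 6291*I*sqrt(3)/50 ≈ 194.14 - 217.93*I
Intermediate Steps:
L(C) = sqrt(C)*(-3 + 2*C) (L(C) = (-3 + 2*C)*sqrt(C) = sqrt(C)*(-3 + 2*C))
J = -699/100 (J = -7 + 1/(138 - 38) = -7 + 1/100 = -699/100 ≈ -6.9900)
h = (-699/100 - 9*I*sqrt(3))**2 (h = (sqrt(-3)*(-3 + 2*(-3)) - 699/100)**2 = ((I*sqrt(3))*(-3 - 6) - 699/100)**2 = ((I*sqrt(3))*(-9) - 699/100)**2 = (-9*I*sqrt(3) - 699/100)**2 = (-699/100 - 9*I*sqrt(3))**2 ≈ -194.14 + 217.93*I)
-h = -(-1941399/10000 + 6291*I*sqrt(3)/50) = 1941399/10000 - 6291*I*sqrt(3)/50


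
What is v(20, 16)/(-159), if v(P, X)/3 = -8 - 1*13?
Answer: 21/53 ≈ 0.39623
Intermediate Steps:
v(P, X) = -63 (v(P, X) = 3*(-8 - 1*13) = 3*(-8 - 13) = 3*(-21) = -63)
v(20, 16)/(-159) = -63/(-159) = -63*(-1/159) = 21/53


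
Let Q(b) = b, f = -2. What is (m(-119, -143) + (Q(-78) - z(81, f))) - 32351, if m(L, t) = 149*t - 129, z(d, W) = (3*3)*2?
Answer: -53883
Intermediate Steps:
z(d, W) = 18 (z(d, W) = 9*2 = 18)
m(L, t) = -129 + 149*t
(m(-119, -143) + (Q(-78) - z(81, f))) - 32351 = ((-129 + 149*(-143)) + (-78 - 1*18)) - 32351 = ((-129 - 21307) + (-78 - 18)) - 32351 = (-21436 - 96) - 32351 = -21532 - 32351 = -53883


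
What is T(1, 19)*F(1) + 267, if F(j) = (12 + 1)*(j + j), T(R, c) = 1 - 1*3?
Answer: 215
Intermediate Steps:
T(R, c) = -2 (T(R, c) = 1 - 3 = -2)
F(j) = 26*j (F(j) = 13*(2*j) = 26*j)
T(1, 19)*F(1) + 267 = -52 + 267 = 215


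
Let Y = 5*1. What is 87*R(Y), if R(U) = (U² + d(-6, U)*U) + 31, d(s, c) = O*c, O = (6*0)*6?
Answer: 4872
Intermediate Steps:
O = 0 (O = 0*6 = 0)
Y = 5
d(s, c) = 0 (d(s, c) = 0*c = 0)
R(U) = 31 + U² (R(U) = (U² + 0*U) + 31 = (U² + 0) + 31 = U² + 31 = 31 + U²)
87*R(Y) = 87*(31 + 5²) = 87*(31 + 25) = 87*56 = 4872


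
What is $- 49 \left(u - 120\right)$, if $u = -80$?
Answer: $9800$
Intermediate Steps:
$- 49 \left(u - 120\right) = - 49 \left(-80 - 120\right) = \left(-49\right) \left(-200\right) = 9800$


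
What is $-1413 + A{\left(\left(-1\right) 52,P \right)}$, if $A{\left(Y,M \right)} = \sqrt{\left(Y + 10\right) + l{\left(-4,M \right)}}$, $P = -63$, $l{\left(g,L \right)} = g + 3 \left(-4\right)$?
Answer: $-1413 + i \sqrt{58} \approx -1413.0 + 7.6158 i$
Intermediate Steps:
$l{\left(g,L \right)} = -12 + g$ ($l{\left(g,L \right)} = g - 12 = -12 + g$)
$A{\left(Y,M \right)} = \sqrt{-6 + Y}$ ($A{\left(Y,M \right)} = \sqrt{\left(Y + 10\right) - 16} = \sqrt{\left(10 + Y\right) - 16} = \sqrt{-6 + Y}$)
$-1413 + A{\left(\left(-1\right) 52,P \right)} = -1413 + \sqrt{-6 - 52} = -1413 + \sqrt{-58} = -1413 + i \sqrt{58}$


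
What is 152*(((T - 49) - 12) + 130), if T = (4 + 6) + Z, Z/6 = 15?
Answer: 25688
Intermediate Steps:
Z = 90 (Z = 6*15 = 90)
T = 100 (T = (4 + 6) + 90 = 10 + 90 = 100)
152*(((T - 49) - 12) + 130) = 152*(((100 - 49) - 12) + 130) = 152*((51 - 12) + 130) = 152*(39 + 130) = 152*169 = 25688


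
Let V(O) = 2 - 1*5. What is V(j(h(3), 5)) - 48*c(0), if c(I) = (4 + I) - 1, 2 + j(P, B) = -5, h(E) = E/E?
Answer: -147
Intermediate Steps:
h(E) = 1
j(P, B) = -7 (j(P, B) = -2 - 5 = -7)
c(I) = 3 + I
V(O) = -3 (V(O) = 2 - 5 = -3)
V(j(h(3), 5)) - 48*c(0) = -3 - 48*(3 + 0) = -3 - 48*3 = -3 - 144 = -147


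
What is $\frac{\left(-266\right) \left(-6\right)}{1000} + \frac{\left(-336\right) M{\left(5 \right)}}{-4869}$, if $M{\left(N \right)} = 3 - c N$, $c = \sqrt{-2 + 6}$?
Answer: $\frac{451577}{405750} \approx 1.1129$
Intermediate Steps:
$c = 2$ ($c = \sqrt{4} = 2$)
$M{\left(N \right)} = 3 - 2 N$
$\frac{\left(-266\right) \left(-6\right)}{1000} + \frac{\left(-336\right) M{\left(5 \right)}}{-4869} = \frac{\left(-266\right) \left(-6\right)}{1000} + \frac{\left(-336\right) \left(3 - 10\right)}{-4869} = 1596 \cdot \frac{1}{1000} + - 336 \left(3 - 10\right) \left(- \frac{1}{4869}\right) = \frac{399}{250} + \left(-336\right) \left(-7\right) \left(- \frac{1}{4869}\right) = \frac{399}{250} + 2352 \left(- \frac{1}{4869}\right) = \frac{399}{250} - \frac{784}{1623} = \frac{451577}{405750}$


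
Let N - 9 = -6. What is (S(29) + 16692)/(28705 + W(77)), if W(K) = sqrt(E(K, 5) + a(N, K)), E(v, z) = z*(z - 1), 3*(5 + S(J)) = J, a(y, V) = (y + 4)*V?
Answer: 718916725/1235964699 - 25045*sqrt(559)/1235964699 ≈ 0.58119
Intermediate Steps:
N = 3 (N = 9 - 6 = 3)
a(y, V) = V*(4 + y) (a(y, V) = (4 + y)*V = V*(4 + y))
S(J) = -5 + J/3
E(v, z) = z*(-1 + z)
W(K) = sqrt(20 + 7*K) (W(K) = sqrt(5*(-1 + 5) + K*(4 + 3)) = sqrt(5*4 + K*7) = sqrt(20 + 7*K))
(S(29) + 16692)/(28705 + W(77)) = ((-5 + (1/3)*29) + 16692)/(28705 + sqrt(20 + 7*77)) = ((-5 + 29/3) + 16692)/(28705 + sqrt(20 + 539)) = (14/3 + 16692)/(28705 + sqrt(559)) = 50090/(3*(28705 + sqrt(559)))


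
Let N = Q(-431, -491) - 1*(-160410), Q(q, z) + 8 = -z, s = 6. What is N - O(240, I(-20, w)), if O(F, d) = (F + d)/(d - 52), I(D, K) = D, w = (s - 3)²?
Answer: 2896129/18 ≈ 1.6090e+5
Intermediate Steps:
Q(q, z) = -8 - z
w = 9 (w = (6 - 3)² = 3² = 9)
O(F, d) = (F + d)/(-52 + d)
N = 160893 (N = (-8 - 1*(-491)) - 1*(-160410) = (-8 + 491) + 160410 = 483 + 160410 = 160893)
N - O(240, I(-20, w)) = 160893 - (240 - 20)/(-52 - 20) = 160893 - 220/(-72) = 160893 - (-1)*220/72 = 160893 - 1*(-55/18) = 160893 + 55/18 = 2896129/18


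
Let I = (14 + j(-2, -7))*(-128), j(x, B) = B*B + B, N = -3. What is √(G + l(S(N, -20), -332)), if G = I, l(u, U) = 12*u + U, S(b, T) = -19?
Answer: 4*I*√483 ≈ 87.909*I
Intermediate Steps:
j(x, B) = B + B² (j(x, B) = B² + B = B + B²)
l(u, U) = U + 12*u
I = -7168 (I = (14 - 7*(1 - 7))*(-128) = (14 - 7*(-6))*(-128) = (14 + 42)*(-128) = 56*(-128) = -7168)
G = -7168
√(G + l(S(N, -20), -332)) = √(-7168 + (-332 + 12*(-19))) = √(-7168 + (-332 - 228)) = √(-7168 - 560) = √(-7728) = 4*I*√483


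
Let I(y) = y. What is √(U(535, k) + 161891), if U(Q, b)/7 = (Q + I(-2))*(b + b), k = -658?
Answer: I*√4748105 ≈ 2179.0*I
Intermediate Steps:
U(Q, b) = 14*b*(-2 + Q) (U(Q, b) = 7*((Q - 2)*(b + b)) = 7*((-2 + Q)*(2*b)) = 7*(2*b*(-2 + Q)) = 14*b*(-2 + Q))
√(U(535, k) + 161891) = √(14*(-658)*(-2 + 535) + 161891) = √(14*(-658)*533 + 161891) = √(-4909996 + 161891) = √(-4748105) = I*√4748105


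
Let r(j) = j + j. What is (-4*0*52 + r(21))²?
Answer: 1764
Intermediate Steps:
r(j) = 2*j
(-4*0*52 + r(21))² = (-4*0*52 + 2*21)² = (0*52 + 42)² = (0 + 42)² = 42² = 1764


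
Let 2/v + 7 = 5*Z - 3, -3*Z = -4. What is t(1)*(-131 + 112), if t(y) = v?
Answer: 57/5 ≈ 11.400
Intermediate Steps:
Z = 4/3 (Z = -1/3*(-4) = 4/3 ≈ 1.3333)
v = -3/5 (v = 2/(-7 + (5*(4/3) - 3)) = 2/(-7 + (20/3 - 3)) = 2/(-7 + 11/3) = 2/(-10/3) = 2*(-3/10) = -3/5 ≈ -0.60000)
t(y) = -3/5
t(1)*(-131 + 112) = -3*(-131 + 112)/5 = -3/5*(-19) = 57/5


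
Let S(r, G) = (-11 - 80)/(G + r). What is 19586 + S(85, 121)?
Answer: 4034625/206 ≈ 19586.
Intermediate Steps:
S(r, G) = -91/(G + r)
19586 + S(85, 121) = 19586 - 91/(121 + 85) = 19586 - 91/206 = 4034625/206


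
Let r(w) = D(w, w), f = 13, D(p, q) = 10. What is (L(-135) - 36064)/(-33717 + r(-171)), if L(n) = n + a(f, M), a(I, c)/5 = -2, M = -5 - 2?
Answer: 36209/33707 ≈ 1.0742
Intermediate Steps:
M = -7
r(w) = 10
a(I, c) = -10 (a(I, c) = 5*(-2) = -10)
L(n) = -10 + n (L(n) = n - 10 = -10 + n)
(L(-135) - 36064)/(-33717 + r(-171)) = ((-10 - 135) - 36064)/(-33717 + 10) = (-145 - 36064)/(-33707) = -36209*(-1/33707) = 36209/33707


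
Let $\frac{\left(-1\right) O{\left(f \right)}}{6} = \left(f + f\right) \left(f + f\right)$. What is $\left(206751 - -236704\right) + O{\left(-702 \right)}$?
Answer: $-11383841$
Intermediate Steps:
$O{\left(f \right)} = - 24 f^{2}$ ($O{\left(f \right)} = - 6 \left(f + f\right) \left(f + f\right) = - 6 \cdot 2 f 2 f = - 6 \cdot 4 f^{2} = - 24 f^{2}$)
$\left(206751 - -236704\right) + O{\left(-702 \right)} = \left(206751 - -236704\right) - 24 \left(-702\right)^{2} = \left(206751 + 236704\right) - 11827296 = 443455 - 11827296 = -11383841$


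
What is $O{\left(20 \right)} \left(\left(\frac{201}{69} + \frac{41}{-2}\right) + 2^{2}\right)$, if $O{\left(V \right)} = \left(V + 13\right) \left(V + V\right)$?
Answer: $- \frac{412500}{23} \approx -17935.0$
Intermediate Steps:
$O{\left(V \right)} = 2 V \left(13 + V\right)$ ($O{\left(V \right)} = \left(13 + V\right) 2 V = 2 V \left(13 + V\right)$)
$O{\left(20 \right)} \left(\left(\frac{201}{69} + \frac{41}{-2}\right) + 2^{2}\right) = 2 \cdot 20 \left(13 + 20\right) \left(\left(\frac{201}{69} + \frac{41}{-2}\right) + 2^{2}\right) = 2 \cdot 20 \cdot 33 \left(\left(201 \cdot \frac{1}{69} + 41 \left(- \frac{1}{2}\right)\right) + 4\right) = 1320 \left(\left(\frac{67}{23} - \frac{41}{2}\right) + 4\right) = 1320 \left(- \frac{809}{46} + 4\right) = 1320 \left(- \frac{625}{46}\right) = - \frac{412500}{23}$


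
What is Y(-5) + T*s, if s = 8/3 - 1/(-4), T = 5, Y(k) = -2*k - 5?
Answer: 235/12 ≈ 19.583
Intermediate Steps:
Y(k) = -5 - 2*k
s = 35/12 (s = 8*(⅓) - 1*(-¼) = 8/3 + ¼ = 35/12 ≈ 2.9167)
Y(-5) + T*s = (-5 - 2*(-5)) + 5*(35/12) = (-5 + 10) + 175/12 = 5 + 175/12 = 235/12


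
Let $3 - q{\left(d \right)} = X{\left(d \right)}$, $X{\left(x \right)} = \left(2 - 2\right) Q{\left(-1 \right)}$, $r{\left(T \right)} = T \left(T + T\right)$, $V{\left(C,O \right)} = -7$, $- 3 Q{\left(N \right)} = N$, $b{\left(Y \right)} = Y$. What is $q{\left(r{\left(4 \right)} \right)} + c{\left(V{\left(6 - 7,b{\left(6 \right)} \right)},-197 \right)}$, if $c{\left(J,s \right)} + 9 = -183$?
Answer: $-189$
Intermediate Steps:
$Q{\left(N \right)} = - \frac{N}{3}$
$c{\left(J,s \right)} = -192$ ($c{\left(J,s \right)} = -9 - 183 = -192$)
$r{\left(T \right)} = 2 T^{2}$ ($r{\left(T \right)} = T 2 T = 2 T^{2}$)
$X{\left(x \right)} = 0$ ($X{\left(x \right)} = \left(2 - 2\right) \left(\left(- \frac{1}{3}\right) \left(-1\right)\right) = 0 \cdot \frac{1}{3} = 0$)
$q{\left(d \right)} = 3$ ($q{\left(d \right)} = 3 - 0 = 3 + 0 = 3$)
$q{\left(r{\left(4 \right)} \right)} + c{\left(V{\left(6 - 7,b{\left(6 \right)} \right)},-197 \right)} = 3 - 192 = -189$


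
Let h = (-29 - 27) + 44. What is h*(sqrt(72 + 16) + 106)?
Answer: -1272 - 24*sqrt(22) ≈ -1384.6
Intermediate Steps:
h = -12 (h = -56 + 44 = -12)
h*(sqrt(72 + 16) + 106) = -12*(sqrt(72 + 16) + 106) = -12*(sqrt(88) + 106) = -12*(2*sqrt(22) + 106) = -12*(106 + 2*sqrt(22)) = -1272 - 24*sqrt(22)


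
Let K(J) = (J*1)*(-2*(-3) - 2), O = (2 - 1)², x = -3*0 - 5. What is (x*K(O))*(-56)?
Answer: 1120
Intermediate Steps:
x = -5 (x = 0 - 5 = -5)
O = 1 (O = 1² = 1)
K(J) = 4*J (K(J) = J*(6 - 2) = J*4 = 4*J)
(x*K(O))*(-56) = -20*(-56) = 1120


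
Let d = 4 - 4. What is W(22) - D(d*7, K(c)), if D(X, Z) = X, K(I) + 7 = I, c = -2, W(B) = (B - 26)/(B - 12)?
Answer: -2/5 ≈ -0.40000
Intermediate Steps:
d = 0
W(B) = (-26 + B)/(-12 + B)
K(I) = -7 + I
W(22) - D(d*7, K(c)) = (-26 + 22)/(-12 + 22) - 0*7 = -4/10 - 1*0 = (1/10)*(-4) + 0 = -2/5 + 0 = -2/5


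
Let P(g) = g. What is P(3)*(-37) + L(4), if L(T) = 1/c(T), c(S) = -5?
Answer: -556/5 ≈ -111.20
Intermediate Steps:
L(T) = -1/5 (L(T) = 1/(-5) = -1/5)
P(3)*(-37) + L(4) = 3*(-37) - 1/5 = -111 - 1/5 = -556/5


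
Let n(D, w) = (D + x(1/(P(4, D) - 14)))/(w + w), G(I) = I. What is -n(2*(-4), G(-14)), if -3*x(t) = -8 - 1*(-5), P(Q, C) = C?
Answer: -1/4 ≈ -0.25000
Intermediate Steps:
x(t) = 1 (x(t) = -(-8 - 1*(-5))/3 = -(-8 + 5)/3 = -1/3*(-3) = 1)
n(D, w) = (1 + D)/(2*w) (n(D, w) = (D + 1)/(w + w) = (1 + D)/((2*w)) = (1 + D)*(1/(2*w)) = (1 + D)/(2*w))
-n(2*(-4), G(-14)) = -(1 + 2*(-4))/(2*(-14)) = -(-1)*(1 - 8)/(2*14) = -(-1)*(-7)/(2*14) = -1*1/4 = -1/4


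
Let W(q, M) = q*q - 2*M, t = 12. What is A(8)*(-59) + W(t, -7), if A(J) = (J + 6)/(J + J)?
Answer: 851/8 ≈ 106.38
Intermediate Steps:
W(q, M) = q² - 2*M
A(J) = (6 + J)/(2*J) (A(J) = (6 + J)/((2*J)) = (6 + J)*(1/(2*J)) = (6 + J)/(2*J))
A(8)*(-59) + W(t, -7) = ((½)*(6 + 8)/8)*(-59) + (12² - 2*(-7)) = ((½)*(⅛)*14)*(-59) + (144 + 14) = (7/8)*(-59) + 158 = -413/8 + 158 = 851/8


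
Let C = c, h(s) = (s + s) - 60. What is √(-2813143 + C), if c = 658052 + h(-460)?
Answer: I*√2156071 ≈ 1468.4*I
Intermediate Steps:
h(s) = -60 + 2*s (h(s) = 2*s - 60 = -60 + 2*s)
c = 657072 (c = 658052 + (-60 + 2*(-460)) = 658052 + (-60 - 920) = 658052 - 980 = 657072)
C = 657072
√(-2813143 + C) = √(-2813143 + 657072) = √(-2156071) = I*√2156071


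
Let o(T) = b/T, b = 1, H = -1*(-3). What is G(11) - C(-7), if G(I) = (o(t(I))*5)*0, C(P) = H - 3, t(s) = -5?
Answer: 0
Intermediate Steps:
H = 3
C(P) = 0 (C(P) = 3 - 3 = 0)
o(T) = 1/T
G(I) = 0 (G(I) = (5/(-5))*0 = -1/5*5*0 = -1*0 = 0)
G(11) - C(-7) = 0 - 1*0 = 0 + 0 = 0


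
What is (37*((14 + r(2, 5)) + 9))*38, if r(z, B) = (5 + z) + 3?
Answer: 46398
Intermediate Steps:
r(z, B) = 8 + z
(37*((14 + r(2, 5)) + 9))*38 = (37*((14 + (8 + 2)) + 9))*38 = (37*((14 + 10) + 9))*38 = (37*(24 + 9))*38 = (37*33)*38 = 1221*38 = 46398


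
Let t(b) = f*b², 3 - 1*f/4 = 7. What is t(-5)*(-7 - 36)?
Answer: 17200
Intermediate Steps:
f = -16 (f = 12 - 4*7 = 12 - 28 = -16)
t(b) = -16*b²
t(-5)*(-7 - 36) = (-16*(-5)²)*(-7 - 36) = -16*25*(-43) = -400*(-43) = 17200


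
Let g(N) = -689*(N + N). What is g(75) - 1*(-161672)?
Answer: 58322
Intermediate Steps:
g(N) = -1378*N
g(75) - 1*(-161672) = -1378*75 - 1*(-161672) = -103350 + 161672 = 58322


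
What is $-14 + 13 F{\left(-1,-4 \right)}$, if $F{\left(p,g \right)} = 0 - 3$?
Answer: $-53$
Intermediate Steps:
$F{\left(p,g \right)} = -3$ ($F{\left(p,g \right)} = 0 - 3 = -3$)
$-14 + 13 F{\left(-1,-4 \right)} = -14 + 13 \left(-3\right) = -14 - 39 = -53$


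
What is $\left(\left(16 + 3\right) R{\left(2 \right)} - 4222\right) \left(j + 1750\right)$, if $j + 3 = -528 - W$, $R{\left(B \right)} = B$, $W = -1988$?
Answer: $-13418088$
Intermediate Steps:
$j = 1457$ ($j = -3 - -1460 = -3 + \left(-528 + 1988\right) = -3 + 1460 = 1457$)
$\left(\left(16 + 3\right) R{\left(2 \right)} - 4222\right) \left(j + 1750\right) = \left(\left(16 + 3\right) 2 - 4222\right) \left(1457 + 1750\right) = \left(19 \cdot 2 - 4222\right) 3207 = \left(38 - 4222\right) 3207 = \left(-4184\right) 3207 = -13418088$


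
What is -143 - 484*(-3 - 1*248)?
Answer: 121341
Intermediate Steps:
-143 - 484*(-3 - 1*248) = -143 - 484*(-3 - 248) = -143 - 484*(-251) = -143 + 121484 = 121341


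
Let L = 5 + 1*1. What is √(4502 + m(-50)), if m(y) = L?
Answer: 14*√23 ≈ 67.142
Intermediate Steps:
L = 6 (L = 5 + 1 = 6)
m(y) = 6
√(4502 + m(-50)) = √(4502 + 6) = √4508 = 14*√23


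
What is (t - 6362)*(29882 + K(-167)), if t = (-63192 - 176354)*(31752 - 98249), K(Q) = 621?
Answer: 485884849252000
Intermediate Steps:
t = 15929090362 (t = -239546*(-66497) = 15929090362)
(t - 6362)*(29882 + K(-167)) = (15929090362 - 6362)*(29882 + 621) = 15929084000*30503 = 485884849252000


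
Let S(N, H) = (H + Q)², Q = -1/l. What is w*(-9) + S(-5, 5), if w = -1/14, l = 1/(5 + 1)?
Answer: 23/14 ≈ 1.6429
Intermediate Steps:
l = ⅙ (l = 1/6 = ⅙ ≈ 0.16667)
Q = -6 (Q = -1/⅙ = -1*6 = -6)
S(N, H) = (-6 + H)² (S(N, H) = (H - 6)² = (-6 + H)²)
w = -1/14 (w = -1*1/14 = -1/14 ≈ -0.071429)
w*(-9) + S(-5, 5) = -1/14*(-9) + (-6 + 5)² = 9/14 + (-1)² = 9/14 + 1 = 23/14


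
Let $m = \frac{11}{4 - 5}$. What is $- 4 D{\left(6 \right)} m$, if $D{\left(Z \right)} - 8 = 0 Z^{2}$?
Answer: $352$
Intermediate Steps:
$D{\left(Z \right)} = 8$ ($D{\left(Z \right)} = 8 + 0 Z^{2} = 8 + 0 = 8$)
$m = -11$ ($m = \frac{11}{-1} = 11 \left(-1\right) = -11$)
$- 4 D{\left(6 \right)} m = \left(-4\right) 8 \left(-11\right) = \left(-32\right) \left(-11\right) = 352$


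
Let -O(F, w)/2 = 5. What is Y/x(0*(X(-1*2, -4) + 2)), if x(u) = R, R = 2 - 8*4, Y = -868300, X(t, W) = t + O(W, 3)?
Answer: 86830/3 ≈ 28943.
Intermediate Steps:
O(F, w) = -10 (O(F, w) = -2*5 = -10)
X(t, W) = -10 + t (X(t, W) = t - 10 = -10 + t)
R = -30 (R = 2 - 2*16 = 2 - 32 = -30)
x(u) = -30
Y/x(0*(X(-1*2, -4) + 2)) = -868300/(-30) = -868300*(-1/30) = 86830/3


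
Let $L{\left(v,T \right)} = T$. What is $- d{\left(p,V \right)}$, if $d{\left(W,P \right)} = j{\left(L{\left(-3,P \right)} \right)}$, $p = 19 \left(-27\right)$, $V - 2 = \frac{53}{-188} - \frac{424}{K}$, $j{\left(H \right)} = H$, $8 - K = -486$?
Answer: $- \frac{39925}{46436} \approx -0.85979$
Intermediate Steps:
$K = 494$ ($K = 8 - -486 = 8 + 486 = 494$)
$V = \frac{39925}{46436}$ ($V = 2 + \left(\frac{53}{-188} - \frac{424}{494}\right) = 2 + \left(53 \left(- \frac{1}{188}\right) - \frac{212}{247}\right) = 2 - \frac{52947}{46436} = \frac{39925}{46436} \approx 0.85979$)
$p = -513$
$d{\left(W,P \right)} = P$
$- d{\left(p,V \right)} = \left(-1\right) \frac{39925}{46436} = - \frac{39925}{46436}$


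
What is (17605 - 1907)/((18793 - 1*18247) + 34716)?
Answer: 7849/17631 ≈ 0.44518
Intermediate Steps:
(17605 - 1907)/((18793 - 1*18247) + 34716) = 15698/((18793 - 18247) + 34716) = 15698/(546 + 34716) = 15698/35262 = 15698*(1/35262) = 7849/17631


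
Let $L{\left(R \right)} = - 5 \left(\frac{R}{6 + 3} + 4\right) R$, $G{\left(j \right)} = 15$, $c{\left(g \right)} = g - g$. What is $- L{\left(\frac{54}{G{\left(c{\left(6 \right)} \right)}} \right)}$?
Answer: $\frac{396}{5} \approx 79.2$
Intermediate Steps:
$c{\left(g \right)} = 0$
$L{\left(R \right)} = R \left(-20 - \frac{5 R}{9}\right)$ ($L{\left(R \right)} = - 5 \left(\frac{R}{9} + 4\right) R = - 5 \left(4 + \frac{R}{9}\right) R = \left(-20 - \frac{5 R}{9}\right) R = R \left(-20 - \frac{5 R}{9}\right)$)
$- L{\left(\frac{54}{G{\left(c{\left(6 \right)} \right)}} \right)} = - \frac{\left(-5\right) \frac{54}{15} \left(36 + \frac{54}{15}\right)}{9} = - \frac{\left(-5\right) 54 \cdot \frac{1}{15} \left(36 + 54 \cdot \frac{1}{15}\right)}{9} = - \frac{\left(-5\right) 18 \left(36 + \frac{18}{5}\right)}{9 \cdot 5} = - \frac{\left(-5\right) 18 \cdot 198}{9 \cdot 5 \cdot 5} = \left(-1\right) \left(- \frac{396}{5}\right) = \frac{396}{5}$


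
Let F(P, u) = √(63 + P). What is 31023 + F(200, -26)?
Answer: 31023 + √263 ≈ 31039.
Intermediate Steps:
31023 + F(200, -26) = 31023 + √(63 + 200) = 31023 + √263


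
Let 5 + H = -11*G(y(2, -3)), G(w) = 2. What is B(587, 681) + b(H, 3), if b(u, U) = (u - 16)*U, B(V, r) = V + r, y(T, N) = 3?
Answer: 1139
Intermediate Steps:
H = -27 (H = -5 - 11*2 = -5 - 22 = -27)
b(u, U) = U*(-16 + u) (b(u, U) = (-16 + u)*U = U*(-16 + u))
B(587, 681) + b(H, 3) = (587 + 681) + 3*(-16 - 27) = 1268 + 3*(-43) = 1268 - 129 = 1139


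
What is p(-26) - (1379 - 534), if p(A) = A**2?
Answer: -169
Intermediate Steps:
p(-26) - (1379 - 534) = (-26)**2 - (1379 - 534) = 676 - 1*845 = 676 - 845 = -169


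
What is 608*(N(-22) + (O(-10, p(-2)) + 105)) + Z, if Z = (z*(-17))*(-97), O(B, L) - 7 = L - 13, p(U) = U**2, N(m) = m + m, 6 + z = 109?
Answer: 205719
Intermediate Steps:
z = 103 (z = -6 + 109 = 103)
N(m) = 2*m
O(B, L) = -6 + L (O(B, L) = 7 + (L - 13) = 7 + (-13 + L) = -6 + L)
Z = 169847 (Z = (103*(-17))*(-97) = -1751*(-97) = 169847)
608*(N(-22) + (O(-10, p(-2)) + 105)) + Z = 608*(2*(-22) + ((-6 + (-2)**2) + 105)) + 169847 = 608*(-44 + ((-6 + 4) + 105)) + 169847 = 608*(-44 + (-2 + 105)) + 169847 = 608*(-44 + 103) + 169847 = 608*59 + 169847 = 35872 + 169847 = 205719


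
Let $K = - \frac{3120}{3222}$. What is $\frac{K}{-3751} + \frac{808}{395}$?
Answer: $\frac{1627749296}{795643365} \approx 2.0458$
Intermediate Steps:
$K = - \frac{520}{537}$ ($K = \left(-3120\right) \frac{1}{3222} = - \frac{520}{537} \approx -0.96834$)
$\frac{K}{-3751} + \frac{808}{395} = - \frac{520}{537 \left(-3751\right)} + \frac{808}{395} = \left(- \frac{520}{537}\right) \left(- \frac{1}{3751}\right) + 808 \cdot \frac{1}{395} = \frac{520}{2014287} + \frac{808}{395} = \frac{1627749296}{795643365}$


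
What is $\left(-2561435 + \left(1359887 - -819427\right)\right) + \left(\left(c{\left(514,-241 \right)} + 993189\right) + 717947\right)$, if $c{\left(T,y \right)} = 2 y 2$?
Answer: $1328051$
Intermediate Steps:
$c{\left(T,y \right)} = 4 y$
$\left(-2561435 + \left(1359887 - -819427\right)\right) + \left(\left(c{\left(514,-241 \right)} + 993189\right) + 717947\right) = \left(-2561435 + \left(1359887 - -819427\right)\right) + \left(\left(4 \left(-241\right) + 993189\right) + 717947\right) = \left(-2561435 + \left(1359887 + 819427\right)\right) + \left(\left(-964 + 993189\right) + 717947\right) = \left(-2561435 + 2179314\right) + \left(992225 + 717947\right) = -382121 + 1710172 = 1328051$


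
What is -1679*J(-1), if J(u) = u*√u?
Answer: 1679*I ≈ 1679.0*I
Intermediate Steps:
J(u) = u^(3/2)
-1679*J(-1) = -(-1679)*I = 1679*I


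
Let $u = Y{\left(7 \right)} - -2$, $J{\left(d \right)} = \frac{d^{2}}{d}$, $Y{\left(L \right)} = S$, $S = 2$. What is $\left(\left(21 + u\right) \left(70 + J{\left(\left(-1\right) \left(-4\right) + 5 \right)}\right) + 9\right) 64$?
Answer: $126976$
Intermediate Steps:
$Y{\left(L \right)} = 2$
$J{\left(d \right)} = d$
$u = 4$ ($u = 2 - -2 = 2 + 2 = 4$)
$\left(\left(21 + u\right) \left(70 + J{\left(\left(-1\right) \left(-4\right) + 5 \right)}\right) + 9\right) 64 = \left(\left(21 + 4\right) \left(70 + \left(\left(-1\right) \left(-4\right) + 5\right)\right) + 9\right) 64 = \left(25 \left(70 + \left(4 + 5\right)\right) + 9\right) 64 = \left(25 \left(70 + 9\right) + 9\right) 64 = \left(25 \cdot 79 + 9\right) 64 = \left(1975 + 9\right) 64 = 1984 \cdot 64 = 126976$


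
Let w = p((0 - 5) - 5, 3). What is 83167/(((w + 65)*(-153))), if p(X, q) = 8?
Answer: -83167/11169 ≈ -7.4462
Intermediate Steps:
w = 8
83167/(((w + 65)*(-153))) = 83167/(((8 + 65)*(-153))) = 83167/((73*(-153))) = 83167/(-11169) = 83167*(-1/11169) = -83167/11169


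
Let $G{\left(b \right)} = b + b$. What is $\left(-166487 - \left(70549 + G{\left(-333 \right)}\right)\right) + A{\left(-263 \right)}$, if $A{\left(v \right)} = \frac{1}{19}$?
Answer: $- \frac{4491029}{19} \approx -2.3637 \cdot 10^{5}$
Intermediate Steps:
$G{\left(b \right)} = 2 b$
$A{\left(v \right)} = \frac{1}{19}$
$\left(-166487 - \left(70549 + G{\left(-333 \right)}\right)\right) + A{\left(-263 \right)} = \left(-166487 - \left(70549 + 2 \left(-333\right)\right)\right) + \frac{1}{19} = \left(-166487 - 69883\right) + \frac{1}{19} = -236370 + \frac{1}{19} = - \frac{4491029}{19}$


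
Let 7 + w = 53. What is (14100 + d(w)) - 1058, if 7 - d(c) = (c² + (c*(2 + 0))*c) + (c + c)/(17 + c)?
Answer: 422071/63 ≈ 6699.5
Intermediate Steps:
w = 46 (w = -7 + 53 = 46)
d(c) = 7 - 3*c² - 2*c/(17 + c) (d(c) = 7 - ((c² + (c*(2 + 0))*c) + (c + c)/(17 + c)) = 7 - ((c² + (c*2)*c) + (2*c)/(17 + c)) = 7 - ((c² + (2*c)*c) + 2*c/(17 + c)) = 7 - ((c² + 2*c²) + 2*c/(17 + c)) = 7 - (3*c² + 2*c/(17 + c)) = 7 + (-3*c² - 2*c/(17 + c)) = 7 - 3*c² - 2*c/(17 + c))
(14100 + d(w)) - 1058 = (14100 + (119 - 51*46² - 3*46³ + 5*46)/(17 + 46)) - 1058 = (14100 + (119 - 51*2116 - 3*97336 + 230)/63) - 1058 = (14100 + (119 - 107916 - 292008 + 230)/63) - 1058 = (14100 + (1/63)*(-399575)) - 1058 = (14100 - 399575/63) - 1058 = 488725/63 - 1058 = 422071/63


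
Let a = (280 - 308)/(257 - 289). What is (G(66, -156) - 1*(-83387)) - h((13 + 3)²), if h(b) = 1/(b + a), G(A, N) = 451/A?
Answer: 342748639/4110 ≈ 83394.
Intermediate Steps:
a = 7/8 (a = -28/(-32) = -28*(-1/32) = 7/8 ≈ 0.87500)
h(b) = 1/(7/8 + b) (h(b) = 1/(b + 7/8) = 1/(7/8 + b))
(G(66, -156) - 1*(-83387)) - h((13 + 3)²) = (451/66 - 1*(-83387)) - 8/(7 + 8*(13 + 3)²) = (451*(1/66) + 83387) - 8/(7 + 8*16²) = (41/6 + 83387) - 8/(7 + 8*256) = 500363/6 - 8/(7 + 2048) = 500363/6 - 8/2055 = 342748639/4110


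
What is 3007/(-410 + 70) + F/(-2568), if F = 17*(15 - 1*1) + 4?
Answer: -243883/27285 ≈ -8.9384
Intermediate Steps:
F = 242 (F = 17*(15 - 1) + 4 = 17*14 + 4 = 238 + 4 = 242)
3007/(-410 + 70) + F/(-2568) = 3007/(-410 + 70) + 242/(-2568) = 3007/(-340) + 242*(-1/2568) = 3007*(-1/340) - 121/1284 = -3007/340 - 121/1284 = -243883/27285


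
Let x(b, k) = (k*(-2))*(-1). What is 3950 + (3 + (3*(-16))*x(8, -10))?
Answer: 4913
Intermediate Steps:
x(b, k) = 2*k (x(b, k) = -2*k*(-1) = 2*k)
3950 + (3 + (3*(-16))*x(8, -10)) = 3950 + (3 + (3*(-16))*(2*(-10))) = 3950 + (3 - 48*(-20)) = 3950 + (3 + 960) = 3950 + 963 = 4913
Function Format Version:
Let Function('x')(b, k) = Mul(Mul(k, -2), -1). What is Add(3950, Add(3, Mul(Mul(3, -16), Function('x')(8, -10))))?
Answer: 4913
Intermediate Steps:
Function('x')(b, k) = Mul(2, k) (Function('x')(b, k) = Mul(Mul(-2, k), -1) = Mul(2, k))
Add(3950, Add(3, Mul(Mul(3, -16), Function('x')(8, -10)))) = Add(3950, Add(3, Mul(Mul(3, -16), Mul(2, -10)))) = Add(3950, Add(3, Mul(-48, -20))) = Add(3950, Add(3, 960)) = Add(3950, 963) = 4913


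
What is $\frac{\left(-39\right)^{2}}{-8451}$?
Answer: $- \frac{169}{939} \approx -0.17998$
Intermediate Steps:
$\frac{\left(-39\right)^{2}}{-8451} = 1521 \left(- \frac{1}{8451}\right) = - \frac{169}{939}$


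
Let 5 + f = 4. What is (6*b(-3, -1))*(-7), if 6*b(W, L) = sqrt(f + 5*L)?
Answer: -7*I*sqrt(6) ≈ -17.146*I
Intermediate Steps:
f = -1 (f = -5 + 4 = -1)
b(W, L) = sqrt(-1 + 5*L)/6
(6*b(-3, -1))*(-7) = (6*(sqrt(-1 + 5*(-1))/6))*(-7) = (6*(sqrt(-1 - 5)/6))*(-7) = (6*(sqrt(-6)/6))*(-7) = (6*((I*sqrt(6))/6))*(-7) = (6*(I*sqrt(6)/6))*(-7) = (I*sqrt(6))*(-7) = -7*I*sqrt(6)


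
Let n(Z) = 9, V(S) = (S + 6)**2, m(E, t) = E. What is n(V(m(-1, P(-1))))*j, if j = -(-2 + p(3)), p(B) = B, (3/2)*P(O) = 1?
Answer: -9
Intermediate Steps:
P(O) = 2/3 (P(O) = (2/3)*1 = 2/3)
V(S) = (6 + S)**2
j = -1 (j = -(-2 + 3) = -1*1 = -1)
n(V(m(-1, P(-1))))*j = 9*(-1) = -9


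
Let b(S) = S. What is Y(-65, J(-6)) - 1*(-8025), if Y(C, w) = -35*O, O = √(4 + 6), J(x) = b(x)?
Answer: 8025 - 35*√10 ≈ 7914.3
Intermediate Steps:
J(x) = x
O = √10 ≈ 3.1623
Y(C, w) = -35*√10
Y(-65, J(-6)) - 1*(-8025) = -35*√10 - 1*(-8025) = -35*√10 + 8025 = 8025 - 35*√10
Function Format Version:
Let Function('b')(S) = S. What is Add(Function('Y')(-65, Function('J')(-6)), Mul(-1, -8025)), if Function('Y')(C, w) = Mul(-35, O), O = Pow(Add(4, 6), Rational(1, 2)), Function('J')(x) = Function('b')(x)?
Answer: Add(8025, Mul(-35, Pow(10, Rational(1, 2)))) ≈ 7914.3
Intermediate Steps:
Function('J')(x) = x
O = Pow(10, Rational(1, 2)) ≈ 3.1623
Function('Y')(C, w) = Mul(-35, Pow(10, Rational(1, 2)))
Add(Function('Y')(-65, Function('J')(-6)), Mul(-1, -8025)) = Add(Mul(-35, Pow(10, Rational(1, 2))), Mul(-1, -8025)) = Add(Mul(-35, Pow(10, Rational(1, 2))), 8025) = Add(8025, Mul(-35, Pow(10, Rational(1, 2))))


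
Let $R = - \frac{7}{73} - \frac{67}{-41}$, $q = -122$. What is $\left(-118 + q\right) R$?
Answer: $- \frac{1104960}{2993} \approx -369.18$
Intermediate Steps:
$R = \frac{4604}{2993}$ ($R = \left(-7\right) \frac{1}{73} - - \frac{67}{41} = - \frac{7}{73} + \frac{67}{41} = \frac{4604}{2993} \approx 1.5383$)
$\left(-118 + q\right) R = \left(-118 - 122\right) \frac{4604}{2993} = \left(-240\right) \frac{4604}{2993} = - \frac{1104960}{2993}$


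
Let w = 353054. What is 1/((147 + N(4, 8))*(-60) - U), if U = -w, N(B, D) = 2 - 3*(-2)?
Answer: 1/343754 ≈ 2.9091e-6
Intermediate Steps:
N(B, D) = 8 (N(B, D) = 2 + 6 = 8)
U = -353054 (U = -1*353054 = -353054)
1/((147 + N(4, 8))*(-60) - U) = 1/((147 + 8)*(-60) - 1*(-353054)) = 1/(155*(-60) + 353054) = 1/(-9300 + 353054) = 1/343754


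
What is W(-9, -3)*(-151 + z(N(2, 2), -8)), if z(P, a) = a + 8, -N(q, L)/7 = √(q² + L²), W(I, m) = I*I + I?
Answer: -10872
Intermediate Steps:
W(I, m) = I + I² (W(I, m) = I² + I = I + I²)
N(q, L) = -7*√(L² + q²) (N(q, L) = -7*√(q² + L²) = -7*√(L² + q²))
z(P, a) = 8 + a
W(-9, -3)*(-151 + z(N(2, 2), -8)) = (-9*(1 - 9))*(-151 + (8 - 8)) = (-9*(-8))*(-151 + 0) = 72*(-151) = -10872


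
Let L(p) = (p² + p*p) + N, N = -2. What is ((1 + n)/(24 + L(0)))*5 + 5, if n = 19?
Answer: 105/11 ≈ 9.5455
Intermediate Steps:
L(p) = -2 + 2*p² (L(p) = (p² + p*p) - 2 = (p² + p²) - 2 = 2*p² - 2 = -2 + 2*p²)
((1 + n)/(24 + L(0)))*5 + 5 = ((1 + 19)/(24 + (-2 + 2*0²)))*5 + 5 = (20/(24 + (-2 + 2*0)))*5 + 5 = (20/(24 + (-2 + 0)))*5 + 5 = (20/(24 - 2))*5 + 5 = (20/22)*5 + 5 = (20*(1/22))*5 + 5 = (10/11)*5 + 5 = 50/11 + 5 = 105/11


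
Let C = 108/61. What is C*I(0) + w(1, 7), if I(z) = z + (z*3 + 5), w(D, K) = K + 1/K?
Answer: 6830/427 ≈ 15.995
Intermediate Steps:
C = 108/61 (C = 108*(1/61) = 108/61 ≈ 1.7705)
I(z) = 5 + 4*z (I(z) = z + (3*z + 5) = z + (5 + 3*z) = 5 + 4*z)
C*I(0) + w(1, 7) = 108*(5 + 4*0)/61 + (7 + 1/7) = 108*(5 + 0)/61 + (7 + ⅐) = (108/61)*5 + 50/7 = 540/61 + 50/7 = 6830/427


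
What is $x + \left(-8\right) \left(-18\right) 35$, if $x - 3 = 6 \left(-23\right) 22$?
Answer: $2007$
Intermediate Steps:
$x = -3033$ ($x = 3 + 6 \left(-23\right) 22 = 3 - 3036 = -3033$)
$x + \left(-8\right) \left(-18\right) 35 = -3033 + \left(-8\right) \left(-18\right) 35 = -3033 + 144 \cdot 35 = -3033 + 5040 = 2007$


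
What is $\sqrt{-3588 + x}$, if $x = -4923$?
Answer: $i \sqrt{8511} \approx 92.255 i$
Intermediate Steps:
$\sqrt{-3588 + x} = \sqrt{-3588 - 4923} = \sqrt{-8511} = i \sqrt{8511}$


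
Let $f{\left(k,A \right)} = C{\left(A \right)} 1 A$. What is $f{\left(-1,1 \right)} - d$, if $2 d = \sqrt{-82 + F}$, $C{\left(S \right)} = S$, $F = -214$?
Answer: $1 - i \sqrt{74} \approx 1.0 - 8.6023 i$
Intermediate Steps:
$f{\left(k,A \right)} = A^{2}$ ($f{\left(k,A \right)} = A 1 A = A A = A^{2}$)
$d = i \sqrt{74}$ ($d = \frac{\sqrt{-82 - 214}}{2} = \frac{\sqrt{-296}}{2} = \frac{2 i \sqrt{74}}{2} = i \sqrt{74} \approx 8.6023 i$)
$f{\left(-1,1 \right)} - d = 1^{2} - i \sqrt{74} = 1 - i \sqrt{74}$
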